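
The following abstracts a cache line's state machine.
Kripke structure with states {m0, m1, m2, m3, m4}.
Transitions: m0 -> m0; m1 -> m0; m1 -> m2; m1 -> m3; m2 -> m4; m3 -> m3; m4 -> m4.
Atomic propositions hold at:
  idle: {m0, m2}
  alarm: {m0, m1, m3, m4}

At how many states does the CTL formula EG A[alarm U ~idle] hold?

3

Sat(~idle) = {m1, m3, m4}
A[alarm U ~idle]: least fixpoint, start Z0 = Sat(~idle) = {m1, m3, m4}, add states in Sat(alarm) with every successor in Z. Already a fixed point.
Sat(A[alarm U ~idle]) = {m1, m3, m4}
EG A[alarm U ~idle]: greatest fixpoint, start Z0 = {m1, m3, m4}, keep only states in Sat with some successor in Z. Already a fixed point.
Sat(EG A[alarm U ~idle]) = {m1, m3, m4}
|Sat(EG A[alarm U ~idle])| = |{m1, m3, m4}| = 3.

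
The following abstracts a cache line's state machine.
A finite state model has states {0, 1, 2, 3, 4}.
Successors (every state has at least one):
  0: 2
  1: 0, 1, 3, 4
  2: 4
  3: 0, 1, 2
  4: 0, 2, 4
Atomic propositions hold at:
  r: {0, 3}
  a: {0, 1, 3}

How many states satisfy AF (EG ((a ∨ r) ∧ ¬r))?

Sat(a ∨ r) = {0, 1, 3}
Sat(¬r) = {1, 2, 4}
Sat((a ∨ r) ∧ ¬r) = {1}
EG ((a ∨ r) ∧ ¬r): greatest fixpoint, start Z0 = {1}, keep only states in Sat with some successor in Z. Already a fixed point.
Sat(EG ((a ∨ r) ∧ ¬r)) = {1}
AF (EG ((a ∨ r) ∧ ¬r)): least fixpoint, start Z0 = {1}, add states with every successor in Z. Already a fixed point.
Sat(AF (EG ((a ∨ r) ∧ ¬r))) = {1}
|Sat(AF (EG ((a ∨ r) ∧ ¬r)))| = |{1}| = 1.

1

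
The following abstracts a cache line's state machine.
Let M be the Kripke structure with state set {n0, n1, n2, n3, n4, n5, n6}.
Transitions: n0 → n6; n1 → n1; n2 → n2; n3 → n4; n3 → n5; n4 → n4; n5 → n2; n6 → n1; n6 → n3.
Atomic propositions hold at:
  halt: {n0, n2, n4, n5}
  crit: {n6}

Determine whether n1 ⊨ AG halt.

No

AG halt: greatest fixpoint, start Z0 = {n0, n2, n4, n5}, keep only states in Sat with every successor in Z. Z1 = {n2, n4, n5}; fixed.
Sat(AG halt) = {n2, n4, n5}
n1 ∉ Sat(AG halt) = {n2, n4, n5}, so the formula does not hold at n1.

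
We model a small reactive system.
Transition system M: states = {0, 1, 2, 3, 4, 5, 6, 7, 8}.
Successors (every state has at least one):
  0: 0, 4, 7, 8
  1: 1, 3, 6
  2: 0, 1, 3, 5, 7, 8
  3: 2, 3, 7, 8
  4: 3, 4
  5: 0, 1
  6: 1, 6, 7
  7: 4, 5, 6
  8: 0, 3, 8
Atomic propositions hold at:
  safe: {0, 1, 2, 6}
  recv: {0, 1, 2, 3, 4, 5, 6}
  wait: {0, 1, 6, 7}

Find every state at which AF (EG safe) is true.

EG safe: greatest fixpoint, start Z0 = {0, 1, 2, 6}, keep only states in Sat with some successor in Z. Already a fixed point.
Sat(EG safe) = {0, 1, 2, 6}
AF (EG safe): least fixpoint, start Z0 = {0, 1, 2, 6}, add states with every successor in Z. Z1 = {0, 1, 2, 5, 6}; fixed.
Sat(AF (EG safe)) = {0, 1, 2, 5, 6}

{0, 1, 2, 5, 6}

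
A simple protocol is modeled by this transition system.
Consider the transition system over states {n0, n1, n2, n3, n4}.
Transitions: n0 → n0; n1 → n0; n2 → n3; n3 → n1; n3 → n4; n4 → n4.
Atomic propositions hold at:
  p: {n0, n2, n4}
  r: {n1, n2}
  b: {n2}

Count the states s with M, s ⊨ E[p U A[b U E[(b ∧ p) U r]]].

Sat(b ∧ p) = {n2}
E[(b ∧ p) U r]: least fixpoint, start Z0 = Sat(r) = {n1, n2}, add states in Sat(b ∧ p) with some successor in Z. Already a fixed point.
Sat(E[(b ∧ p) U r]) = {n1, n2}
A[b U E[(b ∧ p) U r]]: least fixpoint, start Z0 = Sat(E[(b ∧ p) U r]) = {n1, n2}, add states in Sat(b) with every successor in Z. Already a fixed point.
Sat(A[b U E[(b ∧ p) U r]]) = {n1, n2}
E[p U A[b U E[(b ∧ p) U r]]]: least fixpoint, start Z0 = Sat(A[b U E[(b ∧ p) U r]]) = {n1, n2}, add states in Sat(p) with some successor in Z. Already a fixed point.
Sat(E[p U A[b U E[(b ∧ p) U r]]]) = {n1, n2}
|Sat(E[p U A[b U E[(b ∧ p) U r]]])| = |{n1, n2}| = 2.

2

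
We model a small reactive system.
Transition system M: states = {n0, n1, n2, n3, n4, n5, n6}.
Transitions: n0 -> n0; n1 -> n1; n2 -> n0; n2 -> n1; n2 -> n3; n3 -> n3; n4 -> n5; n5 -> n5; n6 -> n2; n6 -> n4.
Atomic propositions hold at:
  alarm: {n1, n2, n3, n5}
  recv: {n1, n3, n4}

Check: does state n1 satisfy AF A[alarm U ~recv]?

No

Sat(~recv) = {n0, n2, n5, n6}
A[alarm U ~recv]: least fixpoint, start Z0 = Sat(~recv) = {n0, n2, n5, n6}, add states in Sat(alarm) with every successor in Z. Already a fixed point.
Sat(A[alarm U ~recv]) = {n0, n2, n5, n6}
AF A[alarm U ~recv]: least fixpoint, start Z0 = {n0, n2, n5, n6}, add states with every successor in Z. Z1 = {n0, n2, n4, n5, n6}; fixed.
Sat(AF A[alarm U ~recv]) = {n0, n2, n4, n5, n6}
n1 ∉ Sat(AF A[alarm U ~recv]) = {n0, n2, n4, n5, n6}, so the formula does not hold at n1.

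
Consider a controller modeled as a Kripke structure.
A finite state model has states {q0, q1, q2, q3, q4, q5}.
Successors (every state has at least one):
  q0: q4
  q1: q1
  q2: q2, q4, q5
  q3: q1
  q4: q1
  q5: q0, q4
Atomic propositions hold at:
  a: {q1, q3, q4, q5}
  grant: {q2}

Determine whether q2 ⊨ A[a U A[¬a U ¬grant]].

Sat(¬a) = {q0, q2}
Sat(¬grant) = {q0, q1, q3, q4, q5}
A[¬a U ¬grant]: least fixpoint, start Z0 = Sat(¬grant) = {q0, q1, q3, q4, q5}, add states in Sat(¬a) with every successor in Z. Already a fixed point.
Sat(A[¬a U ¬grant]) = {q0, q1, q3, q4, q5}
A[a U A[¬a U ¬grant]]: least fixpoint, start Z0 = Sat(A[¬a U ¬grant]) = {q0, q1, q3, q4, q5}, add states in Sat(a) with every successor in Z. Already a fixed point.
Sat(A[a U A[¬a U ¬grant]]) = {q0, q1, q3, q4, q5}
q2 ∉ Sat(A[a U A[¬a U ¬grant]]) = {q0, q1, q3, q4, q5}, so the formula does not hold at q2.

No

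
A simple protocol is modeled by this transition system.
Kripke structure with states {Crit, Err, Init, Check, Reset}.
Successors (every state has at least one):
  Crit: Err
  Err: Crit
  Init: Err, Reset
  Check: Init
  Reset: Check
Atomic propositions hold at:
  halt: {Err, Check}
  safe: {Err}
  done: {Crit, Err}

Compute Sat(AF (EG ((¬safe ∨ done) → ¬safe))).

Sat(¬safe) = {Crit, Init, Check, Reset}
Sat(¬safe ∨ done) = {Crit, Err, Init, Check, Reset}
Sat((¬safe ∨ done) → ¬safe) = {Crit, Init, Check, Reset}
EG ((¬safe ∨ done) → ¬safe): greatest fixpoint, start Z0 = {Crit, Init, Check, Reset}, keep only states in Sat with some successor in Z. Z1 = {Init, Check, Reset}; fixed.
Sat(EG ((¬safe ∨ done) → ¬safe)) = {Init, Check, Reset}
AF (EG ((¬safe ∨ done) → ¬safe)): least fixpoint, start Z0 = {Init, Check, Reset}, add states with every successor in Z. Already a fixed point.
Sat(AF (EG ((¬safe ∨ done) → ¬safe))) = {Init, Check, Reset}

{Init, Check, Reset}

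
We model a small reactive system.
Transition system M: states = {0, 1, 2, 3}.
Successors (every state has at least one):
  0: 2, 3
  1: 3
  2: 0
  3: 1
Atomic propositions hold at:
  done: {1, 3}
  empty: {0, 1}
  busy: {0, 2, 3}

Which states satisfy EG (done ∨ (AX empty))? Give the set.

{1, 3}

Sat(AX empty) = {s : every successor in {0, 1}} = {2, 3}
Sat(done ∨ (AX empty)) = {1, 2, 3}
EG (done ∨ (AX empty)): greatest fixpoint, start Z0 = {1, 2, 3}, keep only states in Sat with some successor in Z. Z1 = {1, 3}; fixed.
Sat(EG (done ∨ (AX empty))) = {1, 3}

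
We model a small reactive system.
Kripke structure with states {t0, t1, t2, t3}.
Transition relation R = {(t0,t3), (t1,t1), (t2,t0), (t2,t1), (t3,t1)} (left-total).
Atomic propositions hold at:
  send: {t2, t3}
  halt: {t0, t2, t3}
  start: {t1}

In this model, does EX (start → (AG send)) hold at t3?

No

AG send: greatest fixpoint, start Z0 = {t2, t3}, keep only states in Sat with every successor in Z. Z1 = ∅; fixed.
Sat(AG send) = ∅
Sat(start → (AG send)) = {t0, t2, t3}
Sat(EX (start → (AG send))) = {s : some successor in {t0, t2, t3}} = {t0, t2}
t3 ∉ Sat(EX (start → (AG send))) = {t0, t2}, so the formula does not hold at t3.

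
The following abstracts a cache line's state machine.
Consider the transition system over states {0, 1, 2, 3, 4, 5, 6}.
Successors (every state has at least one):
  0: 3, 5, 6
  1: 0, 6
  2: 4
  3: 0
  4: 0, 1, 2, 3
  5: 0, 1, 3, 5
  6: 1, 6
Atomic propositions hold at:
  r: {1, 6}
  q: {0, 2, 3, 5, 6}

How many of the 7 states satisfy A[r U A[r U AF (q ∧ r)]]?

Sat(q ∧ r) = {6}
AF (q ∧ r): least fixpoint, start Z0 = {6}, add states with every successor in Z. Already a fixed point.
Sat(AF (q ∧ r)) = {6}
A[r U AF (q ∧ r)]: least fixpoint, start Z0 = Sat(AF (q ∧ r)) = {6}, add states in Sat(r) with every successor in Z. Already a fixed point.
Sat(A[r U AF (q ∧ r)]) = {6}
A[r U A[r U AF (q ∧ r)]]: least fixpoint, start Z0 = Sat(A[r U AF (q ∧ r)]) = {6}, add states in Sat(r) with every successor in Z. Already a fixed point.
Sat(A[r U A[r U AF (q ∧ r)]]) = {6}
|Sat(A[r U A[r U AF (q ∧ r)]])| = |{6}| = 1.

1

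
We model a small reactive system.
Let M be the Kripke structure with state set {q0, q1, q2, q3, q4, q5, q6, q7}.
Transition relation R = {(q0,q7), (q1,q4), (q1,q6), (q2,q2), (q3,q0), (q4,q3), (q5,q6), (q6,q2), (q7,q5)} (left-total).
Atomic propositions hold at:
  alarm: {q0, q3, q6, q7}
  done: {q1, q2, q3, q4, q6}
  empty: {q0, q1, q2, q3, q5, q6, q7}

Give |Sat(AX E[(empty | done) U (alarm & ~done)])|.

Sat(empty | done) = {q0, q1, q2, q3, q4, q5, q6, q7}
Sat(~done) = {q0, q5, q7}
Sat(alarm & ~done) = {q0, q7}
E[(empty | done) U (alarm & ~done)]: least fixpoint, start Z0 = Sat((alarm & ~done)) = {q0, q7}, add states in Sat(empty | done) with some successor in Z. Z1 = {q0, q3, q7}; Z2 = {q0, q3, q4, q7}; Z3 = {q0, q1, q3, q4, q7}; fixed.
Sat(E[(empty | done) U (alarm & ~done)]) = {q0, q1, q3, q4, q7}
Sat(AX E[(empty | done) U (alarm & ~done)]) = {s : every successor in {q0, q1, q3, q4, q7}} = {q0, q3, q4}
|Sat(AX E[(empty | done) U (alarm & ~done)])| = |{q0, q3, q4}| = 3.

3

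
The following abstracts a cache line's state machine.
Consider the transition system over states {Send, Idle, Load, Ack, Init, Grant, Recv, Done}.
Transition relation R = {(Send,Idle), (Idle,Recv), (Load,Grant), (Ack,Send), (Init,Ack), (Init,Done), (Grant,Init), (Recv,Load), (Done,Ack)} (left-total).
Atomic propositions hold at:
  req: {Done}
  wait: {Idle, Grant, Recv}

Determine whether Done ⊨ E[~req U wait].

Sat(~req) = {Send, Idle, Load, Ack, Init, Grant, Recv}
E[~req U wait]: least fixpoint, start Z0 = Sat(wait) = {Idle, Grant, Recv}, add states in Sat(~req) with some successor in Z. Z1 = {Send, Idle, Load, Grant, Recv}; Z2 = {Send, Idle, Load, Ack, Grant, Recv}; Z3 = {Send, Idle, Load, Ack, Init, Grant, Recv}; fixed.
Sat(E[~req U wait]) = {Send, Idle, Load, Ack, Init, Grant, Recv}
Done ∉ Sat(E[~req U wait]) = {Send, Idle, Load, Ack, Init, Grant, Recv}, so the formula does not hold at Done.

No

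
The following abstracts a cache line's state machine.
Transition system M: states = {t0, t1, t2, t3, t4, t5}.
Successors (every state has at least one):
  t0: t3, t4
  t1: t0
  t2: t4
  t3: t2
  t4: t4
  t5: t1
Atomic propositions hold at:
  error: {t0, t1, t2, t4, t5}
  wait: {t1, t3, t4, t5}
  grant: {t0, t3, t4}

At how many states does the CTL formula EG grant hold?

EG grant: greatest fixpoint, start Z0 = {t0, t3, t4}, keep only states in Sat with some successor in Z. Z1 = {t0, t4}; fixed.
Sat(EG grant) = {t0, t4}
|Sat(EG grant)| = |{t0, t4}| = 2.

2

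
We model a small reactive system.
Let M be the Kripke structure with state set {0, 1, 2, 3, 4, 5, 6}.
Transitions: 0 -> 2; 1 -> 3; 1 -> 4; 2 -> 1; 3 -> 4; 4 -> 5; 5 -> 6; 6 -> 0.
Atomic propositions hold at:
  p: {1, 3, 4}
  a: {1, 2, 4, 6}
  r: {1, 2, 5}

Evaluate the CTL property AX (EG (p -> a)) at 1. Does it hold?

No

Sat(p -> a) = {0, 1, 2, 4, 5, 6}
EG (p -> a): greatest fixpoint, start Z0 = {0, 1, 2, 4, 5, 6}, keep only states in Sat with some successor in Z. Already a fixed point.
Sat(EG (p -> a)) = {0, 1, 2, 4, 5, 6}
Sat(AX (EG (p -> a))) = {s : every successor in {0, 1, 2, 4, 5, 6}} = {0, 2, 3, 4, 5, 6}
1 ∉ Sat(AX (EG (p -> a))) = {0, 2, 3, 4, 5, 6}, so the formula does not hold at 1.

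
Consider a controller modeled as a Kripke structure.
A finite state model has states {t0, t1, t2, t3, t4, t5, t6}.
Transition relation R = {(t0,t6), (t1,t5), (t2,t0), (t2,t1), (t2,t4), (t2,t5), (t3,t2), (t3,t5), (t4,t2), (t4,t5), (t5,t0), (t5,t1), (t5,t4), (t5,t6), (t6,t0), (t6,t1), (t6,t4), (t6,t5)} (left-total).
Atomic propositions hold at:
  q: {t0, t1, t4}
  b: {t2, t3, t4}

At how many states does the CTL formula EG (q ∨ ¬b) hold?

5

Sat(¬b) = {t0, t1, t5, t6}
Sat(q ∨ ¬b) = {t0, t1, t4, t5, t6}
EG (q ∨ ¬b): greatest fixpoint, start Z0 = {t0, t1, t4, t5, t6}, keep only states in Sat with some successor in Z. Already a fixed point.
Sat(EG (q ∨ ¬b)) = {t0, t1, t4, t5, t6}
|Sat(EG (q ∨ ¬b))| = |{t0, t1, t4, t5, t6}| = 5.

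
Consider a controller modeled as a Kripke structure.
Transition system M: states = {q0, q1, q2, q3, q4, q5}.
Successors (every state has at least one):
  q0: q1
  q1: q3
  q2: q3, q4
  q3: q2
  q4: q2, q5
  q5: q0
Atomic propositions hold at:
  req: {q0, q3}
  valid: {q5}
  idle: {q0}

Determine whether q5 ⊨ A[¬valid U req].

Sat(¬valid) = {q0, q1, q2, q3, q4}
A[¬valid U req]: least fixpoint, start Z0 = Sat(req) = {q0, q3}, add states in Sat(¬valid) with every successor in Z. Z1 = {q0, q1, q3}; fixed.
Sat(A[¬valid U req]) = {q0, q1, q3}
q5 ∉ Sat(A[¬valid U req]) = {q0, q1, q3}, so the formula does not hold at q5.

No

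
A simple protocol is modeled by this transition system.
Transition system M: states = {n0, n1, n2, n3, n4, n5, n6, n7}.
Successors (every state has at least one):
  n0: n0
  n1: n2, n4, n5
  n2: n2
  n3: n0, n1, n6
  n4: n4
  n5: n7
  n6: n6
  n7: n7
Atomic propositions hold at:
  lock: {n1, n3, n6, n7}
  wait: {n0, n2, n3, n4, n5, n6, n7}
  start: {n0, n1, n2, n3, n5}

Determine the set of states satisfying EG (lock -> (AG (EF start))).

{n0, n2, n4}

EF start: least fixpoint, start Z0 = {n0, n1, n2, n3, n5}, add states with some successor in Z. Already a fixed point.
Sat(EF start) = {n0, n1, n2, n3, n5}
AG (EF start): greatest fixpoint, start Z0 = {n0, n1, n2, n3, n5}, keep only states in Sat with every successor in Z. Z1 = {n0, n2}; fixed.
Sat(AG (EF start)) = {n0, n2}
Sat(lock -> (AG (EF start))) = {n0, n2, n4, n5}
EG (lock -> (AG (EF start))): greatest fixpoint, start Z0 = {n0, n2, n4, n5}, keep only states in Sat with some successor in Z. Z1 = {n0, n2, n4}; fixed.
Sat(EG (lock -> (AG (EF start)))) = {n0, n2, n4}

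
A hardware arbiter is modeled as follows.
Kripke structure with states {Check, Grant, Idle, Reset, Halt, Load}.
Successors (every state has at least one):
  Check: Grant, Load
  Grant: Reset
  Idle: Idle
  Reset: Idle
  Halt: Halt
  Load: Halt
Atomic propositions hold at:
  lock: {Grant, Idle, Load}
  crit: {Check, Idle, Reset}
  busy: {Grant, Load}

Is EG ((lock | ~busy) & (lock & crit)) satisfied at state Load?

Sat(~busy) = {Check, Idle, Reset, Halt}
Sat(lock | ~busy) = {Check, Grant, Idle, Reset, Halt, Load}
Sat(lock & crit) = {Idle}
Sat((lock | ~busy) & (lock & crit)) = {Idle}
EG ((lock | ~busy) & (lock & crit)): greatest fixpoint, start Z0 = {Idle}, keep only states in Sat with some successor in Z. Already a fixed point.
Sat(EG ((lock | ~busy) & (lock & crit))) = {Idle}
Load ∉ Sat(EG ((lock | ~busy) & (lock & crit))) = {Idle}, so the formula does not hold at Load.

No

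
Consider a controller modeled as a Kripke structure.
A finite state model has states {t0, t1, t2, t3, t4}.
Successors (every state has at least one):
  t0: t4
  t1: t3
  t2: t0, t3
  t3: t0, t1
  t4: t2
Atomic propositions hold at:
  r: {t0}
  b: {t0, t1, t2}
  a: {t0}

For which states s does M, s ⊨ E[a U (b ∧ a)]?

{t0}

Sat(b ∧ a) = {t0}
E[a U (b ∧ a)]: least fixpoint, start Z0 = Sat((b ∧ a)) = {t0}, add states in Sat(a) with some successor in Z. Already a fixed point.
Sat(E[a U (b ∧ a)]) = {t0}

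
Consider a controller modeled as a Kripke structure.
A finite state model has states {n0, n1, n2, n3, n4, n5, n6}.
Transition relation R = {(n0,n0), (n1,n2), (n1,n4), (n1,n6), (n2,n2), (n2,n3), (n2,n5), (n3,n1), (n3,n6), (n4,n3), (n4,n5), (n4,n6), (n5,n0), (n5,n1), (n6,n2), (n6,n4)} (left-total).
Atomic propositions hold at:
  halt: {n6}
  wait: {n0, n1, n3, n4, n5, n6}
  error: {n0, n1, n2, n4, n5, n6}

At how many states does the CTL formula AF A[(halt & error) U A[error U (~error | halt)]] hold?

2

Sat(halt & error) = {n6}
Sat(~error) = {n3}
Sat(~error | halt) = {n3, n6}
A[error U (~error | halt)]: least fixpoint, start Z0 = Sat((~error | halt)) = {n3, n6}, add states in Sat(error) with every successor in Z. Already a fixed point.
Sat(A[error U (~error | halt)]) = {n3, n6}
A[(halt & error) U A[error U (~error | halt)]]: least fixpoint, start Z0 = Sat(A[error U (~error | halt)]) = {n3, n6}, add states in Sat(halt & error) with every successor in Z. Already a fixed point.
Sat(A[(halt & error) U A[error U (~error | halt)]]) = {n3, n6}
AF A[(halt & error) U A[error U (~error | halt)]]: least fixpoint, start Z0 = {n3, n6}, add states with every successor in Z. Already a fixed point.
Sat(AF A[(halt & error) U A[error U (~error | halt)]]) = {n3, n6}
|Sat(AF A[(halt & error) U A[error U (~error | halt)]])| = |{n3, n6}| = 2.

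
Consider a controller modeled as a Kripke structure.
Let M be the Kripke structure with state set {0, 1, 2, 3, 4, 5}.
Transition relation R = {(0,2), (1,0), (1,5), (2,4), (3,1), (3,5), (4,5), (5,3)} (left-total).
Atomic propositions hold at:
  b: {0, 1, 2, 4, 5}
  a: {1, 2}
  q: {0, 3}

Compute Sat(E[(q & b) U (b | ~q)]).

Sat(q & b) = {0}
Sat(~q) = {1, 2, 4, 5}
Sat(b | ~q) = {0, 1, 2, 4, 5}
E[(q & b) U (b | ~q)]: least fixpoint, start Z0 = Sat((b | ~q)) = {0, 1, 2, 4, 5}, add states in Sat(q & b) with some successor in Z. Already a fixed point.
Sat(E[(q & b) U (b | ~q)]) = {0, 1, 2, 4, 5}

{0, 1, 2, 4, 5}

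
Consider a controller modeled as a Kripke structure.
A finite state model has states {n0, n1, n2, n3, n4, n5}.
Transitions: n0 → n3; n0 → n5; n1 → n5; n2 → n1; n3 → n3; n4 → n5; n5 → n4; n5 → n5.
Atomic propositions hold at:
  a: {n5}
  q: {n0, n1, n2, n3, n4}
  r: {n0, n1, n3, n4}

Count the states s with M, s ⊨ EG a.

EG a: greatest fixpoint, start Z0 = {n5}, keep only states in Sat with some successor in Z. Already a fixed point.
Sat(EG a) = {n5}
|Sat(EG a)| = |{n5}| = 1.

1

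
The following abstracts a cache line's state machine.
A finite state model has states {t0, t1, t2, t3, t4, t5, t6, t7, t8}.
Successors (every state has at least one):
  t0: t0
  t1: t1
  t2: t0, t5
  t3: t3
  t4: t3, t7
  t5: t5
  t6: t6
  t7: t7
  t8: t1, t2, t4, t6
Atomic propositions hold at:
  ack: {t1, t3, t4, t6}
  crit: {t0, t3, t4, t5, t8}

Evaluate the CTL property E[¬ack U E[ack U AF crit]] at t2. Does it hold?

Yes

Sat(¬ack) = {t0, t2, t5, t7, t8}
AF crit: least fixpoint, start Z0 = {t0, t3, t4, t5, t8}, add states with every successor in Z. Z1 = {t0, t2, t3, t4, t5, t8}; fixed.
Sat(AF crit) = {t0, t2, t3, t4, t5, t8}
E[ack U AF crit]: least fixpoint, start Z0 = Sat(AF crit) = {t0, t2, t3, t4, t5, t8}, add states in Sat(ack) with some successor in Z. Already a fixed point.
Sat(E[ack U AF crit]) = {t0, t2, t3, t4, t5, t8}
E[¬ack U E[ack U AF crit]]: least fixpoint, start Z0 = Sat(E[ack U AF crit]) = {t0, t2, t3, t4, t5, t8}, add states in Sat(¬ack) with some successor in Z. Already a fixed point.
Sat(E[¬ack U E[ack U AF crit]]) = {t0, t2, t3, t4, t5, t8}
t2 ∈ Sat(E[¬ack U E[ack U AF crit]]) = {t0, t2, t3, t4, t5, t8}, so the formula holds at t2.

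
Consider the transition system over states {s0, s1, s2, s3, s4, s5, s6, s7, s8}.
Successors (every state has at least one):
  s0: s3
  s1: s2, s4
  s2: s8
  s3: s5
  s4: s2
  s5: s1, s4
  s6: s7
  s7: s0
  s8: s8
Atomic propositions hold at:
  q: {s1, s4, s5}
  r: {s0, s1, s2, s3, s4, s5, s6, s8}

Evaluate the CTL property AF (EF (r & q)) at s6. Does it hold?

Yes

Sat(r & q) = {s1, s4, s5}
EF (r & q): least fixpoint, start Z0 = {s1, s4, s5}, add states with some successor in Z. Z1 = {s1, s3, s4, s5}; Z2 = {s0, s1, s3, s4, s5}; Z3 = {s0, s1, s3, s4, s5, s7}; Z4 = {s0, s1, s3, s4, s5, s6, s7}; fixed.
Sat(EF (r & q)) = {s0, s1, s3, s4, s5, s6, s7}
AF (EF (r & q)): least fixpoint, start Z0 = {s0, s1, s3, s4, s5, s6, s7}, add states with every successor in Z. Already a fixed point.
Sat(AF (EF (r & q))) = {s0, s1, s3, s4, s5, s6, s7}
s6 ∈ Sat(AF (EF (r & q))) = {s0, s1, s3, s4, s5, s6, s7}, so the formula holds at s6.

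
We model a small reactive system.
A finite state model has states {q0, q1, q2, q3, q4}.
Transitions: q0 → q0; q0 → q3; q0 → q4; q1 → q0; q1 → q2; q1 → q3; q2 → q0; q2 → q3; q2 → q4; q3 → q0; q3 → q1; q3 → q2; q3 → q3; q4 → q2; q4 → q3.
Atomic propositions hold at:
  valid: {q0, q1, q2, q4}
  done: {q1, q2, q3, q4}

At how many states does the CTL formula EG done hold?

EG done: greatest fixpoint, start Z0 = {q1, q2, q3, q4}, keep only states in Sat with some successor in Z. Already a fixed point.
Sat(EG done) = {q1, q2, q3, q4}
|Sat(EG done)| = |{q1, q2, q3, q4}| = 4.

4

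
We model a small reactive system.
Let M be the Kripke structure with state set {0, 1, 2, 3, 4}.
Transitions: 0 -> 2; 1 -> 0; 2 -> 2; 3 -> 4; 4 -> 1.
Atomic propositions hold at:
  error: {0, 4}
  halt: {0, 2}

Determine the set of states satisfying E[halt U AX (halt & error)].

Sat(halt & error) = {0}
Sat(AX (halt & error)) = {s : every successor in {0}} = {1}
E[halt U AX (halt & error)]: least fixpoint, start Z0 = Sat(AX (halt & error)) = {1}, add states in Sat(halt) with some successor in Z. Already a fixed point.
Sat(E[halt U AX (halt & error)]) = {1}

{1}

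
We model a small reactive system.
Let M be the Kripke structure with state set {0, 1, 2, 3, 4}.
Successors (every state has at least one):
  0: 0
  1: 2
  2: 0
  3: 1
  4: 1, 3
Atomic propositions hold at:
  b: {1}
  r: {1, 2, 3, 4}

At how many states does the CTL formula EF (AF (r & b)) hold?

3

Sat(r & b) = {1}
AF (r & b): least fixpoint, start Z0 = {1}, add states with every successor in Z. Z1 = {1, 3}; Z2 = {1, 3, 4}; fixed.
Sat(AF (r & b)) = {1, 3, 4}
EF (AF (r & b)): least fixpoint, start Z0 = {1, 3, 4}, add states with some successor in Z. Already a fixed point.
Sat(EF (AF (r & b))) = {1, 3, 4}
|Sat(EF (AF (r & b)))| = |{1, 3, 4}| = 3.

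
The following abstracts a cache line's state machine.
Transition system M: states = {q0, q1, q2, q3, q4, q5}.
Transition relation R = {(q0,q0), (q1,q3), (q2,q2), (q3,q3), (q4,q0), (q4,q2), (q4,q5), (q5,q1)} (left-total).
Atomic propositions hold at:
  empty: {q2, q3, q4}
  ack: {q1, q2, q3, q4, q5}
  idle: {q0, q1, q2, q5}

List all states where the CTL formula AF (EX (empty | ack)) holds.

Sat(empty | ack) = {q1, q2, q3, q4, q5}
Sat(EX (empty | ack)) = {s : some successor in {q1, q2, q3, q4, q5}} = {q1, q2, q3, q4, q5}
AF (EX (empty | ack)): least fixpoint, start Z0 = {q1, q2, q3, q4, q5}, add states with every successor in Z. Already a fixed point.
Sat(AF (EX (empty | ack))) = {q1, q2, q3, q4, q5}

{q1, q2, q3, q4, q5}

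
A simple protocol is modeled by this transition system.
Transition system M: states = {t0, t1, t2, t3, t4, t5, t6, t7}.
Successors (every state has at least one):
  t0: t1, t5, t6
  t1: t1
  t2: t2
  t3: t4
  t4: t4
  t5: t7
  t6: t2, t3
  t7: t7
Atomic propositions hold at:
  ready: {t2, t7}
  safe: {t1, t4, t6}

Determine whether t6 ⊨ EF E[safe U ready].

E[safe U ready]: least fixpoint, start Z0 = Sat(ready) = {t2, t7}, add states in Sat(safe) with some successor in Z. Z1 = {t2, t6, t7}; fixed.
Sat(E[safe U ready]) = {t2, t6, t7}
EF E[safe U ready]: least fixpoint, start Z0 = {t2, t6, t7}, add states with some successor in Z. Z1 = {t0, t2, t5, t6, t7}; fixed.
Sat(EF E[safe U ready]) = {t0, t2, t5, t6, t7}
t6 ∈ Sat(EF E[safe U ready]) = {t0, t2, t5, t6, t7}, so the formula holds at t6.

Yes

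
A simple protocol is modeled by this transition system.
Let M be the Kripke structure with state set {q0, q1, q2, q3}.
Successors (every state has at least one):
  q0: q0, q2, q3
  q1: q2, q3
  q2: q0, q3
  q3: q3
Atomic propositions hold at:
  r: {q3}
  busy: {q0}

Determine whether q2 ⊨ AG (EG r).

EG r: greatest fixpoint, start Z0 = {q3}, keep only states in Sat with some successor in Z. Already a fixed point.
Sat(EG r) = {q3}
AG (EG r): greatest fixpoint, start Z0 = {q3}, keep only states in Sat with every successor in Z. Already a fixed point.
Sat(AG (EG r)) = {q3}
q2 ∉ Sat(AG (EG r)) = {q3}, so the formula does not hold at q2.

No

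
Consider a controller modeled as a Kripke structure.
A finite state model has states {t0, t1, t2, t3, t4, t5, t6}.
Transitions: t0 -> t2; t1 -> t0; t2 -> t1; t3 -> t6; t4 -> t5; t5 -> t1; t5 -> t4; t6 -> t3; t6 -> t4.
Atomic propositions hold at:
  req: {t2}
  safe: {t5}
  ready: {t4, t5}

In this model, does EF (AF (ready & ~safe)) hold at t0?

No

Sat(~safe) = {t0, t1, t2, t3, t4, t6}
Sat(ready & ~safe) = {t4}
AF (ready & ~safe): least fixpoint, start Z0 = {t4}, add states with every successor in Z. Already a fixed point.
Sat(AF (ready & ~safe)) = {t4}
EF (AF (ready & ~safe)): least fixpoint, start Z0 = {t4}, add states with some successor in Z. Z1 = {t4, t5, t6}; Z2 = {t3, t4, t5, t6}; fixed.
Sat(EF (AF (ready & ~safe))) = {t3, t4, t5, t6}
t0 ∉ Sat(EF (AF (ready & ~safe))) = {t3, t4, t5, t6}, so the formula does not hold at t0.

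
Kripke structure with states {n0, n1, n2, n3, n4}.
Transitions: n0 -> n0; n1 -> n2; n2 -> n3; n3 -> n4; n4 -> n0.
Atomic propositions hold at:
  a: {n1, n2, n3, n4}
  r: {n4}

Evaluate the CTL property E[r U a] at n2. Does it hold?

E[r U a]: least fixpoint, start Z0 = Sat(a) = {n1, n2, n3, n4}, add states in Sat(r) with some successor in Z. Already a fixed point.
Sat(E[r U a]) = {n1, n2, n3, n4}
n2 ∈ Sat(E[r U a]) = {n1, n2, n3, n4}, so the formula holds at n2.

Yes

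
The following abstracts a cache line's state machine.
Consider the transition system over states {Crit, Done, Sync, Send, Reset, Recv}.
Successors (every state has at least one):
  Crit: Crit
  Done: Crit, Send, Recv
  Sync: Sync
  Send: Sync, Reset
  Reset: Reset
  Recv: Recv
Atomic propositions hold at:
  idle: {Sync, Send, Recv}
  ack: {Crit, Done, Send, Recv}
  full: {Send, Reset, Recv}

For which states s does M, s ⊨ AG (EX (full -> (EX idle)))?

Sat(EX idle) = {s : some successor in {Sync, Send, Recv}} = {Done, Sync, Send, Recv}
Sat(full -> (EX idle)) = {Crit, Done, Sync, Send, Recv}
Sat(EX (full -> (EX idle))) = {s : some successor in {Crit, Done, Sync, Send, Recv}} = {Crit, Done, Sync, Send, Recv}
AG (EX (full -> (EX idle))): greatest fixpoint, start Z0 = {Crit, Done, Sync, Send, Recv}, keep only states in Sat with every successor in Z. Z1 = {Crit, Done, Sync, Recv}; Z2 = {Crit, Sync, Recv}; fixed.
Sat(AG (EX (full -> (EX idle)))) = {Crit, Sync, Recv}

{Crit, Sync, Recv}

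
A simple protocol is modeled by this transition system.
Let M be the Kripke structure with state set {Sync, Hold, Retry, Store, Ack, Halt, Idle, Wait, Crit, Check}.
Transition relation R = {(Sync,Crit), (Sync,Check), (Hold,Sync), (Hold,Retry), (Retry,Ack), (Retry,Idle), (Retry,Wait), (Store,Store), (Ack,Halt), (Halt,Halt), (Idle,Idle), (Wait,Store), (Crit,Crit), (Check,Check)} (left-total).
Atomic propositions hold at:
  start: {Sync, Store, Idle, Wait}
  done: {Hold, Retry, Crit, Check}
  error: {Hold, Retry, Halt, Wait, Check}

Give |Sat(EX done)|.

Sat(EX done) = {s : some successor in {Hold, Retry, Crit, Check}} = {Sync, Hold, Crit, Check}
|Sat(EX done)| = |{Sync, Hold, Crit, Check}| = 4.

4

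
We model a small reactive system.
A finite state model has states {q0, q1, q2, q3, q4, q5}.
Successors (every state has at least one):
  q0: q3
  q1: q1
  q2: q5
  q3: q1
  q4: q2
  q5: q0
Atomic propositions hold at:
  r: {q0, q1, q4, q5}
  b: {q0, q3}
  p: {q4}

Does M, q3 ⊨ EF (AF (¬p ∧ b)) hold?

Yes

Sat(¬p) = {q0, q1, q2, q3, q5}
Sat(¬p ∧ b) = {q0, q3}
AF (¬p ∧ b): least fixpoint, start Z0 = {q0, q3}, add states with every successor in Z. Z1 = {q0, q3, q5}; Z2 = {q0, q2, q3, q5}; Z3 = {q0, q2, q3, q4, q5}; fixed.
Sat(AF (¬p ∧ b)) = {q0, q2, q3, q4, q5}
EF (AF (¬p ∧ b)): least fixpoint, start Z0 = {q0, q2, q3, q4, q5}, add states with some successor in Z. Already a fixed point.
Sat(EF (AF (¬p ∧ b))) = {q0, q2, q3, q4, q5}
q3 ∈ Sat(EF (AF (¬p ∧ b))) = {q0, q2, q3, q4, q5}, so the formula holds at q3.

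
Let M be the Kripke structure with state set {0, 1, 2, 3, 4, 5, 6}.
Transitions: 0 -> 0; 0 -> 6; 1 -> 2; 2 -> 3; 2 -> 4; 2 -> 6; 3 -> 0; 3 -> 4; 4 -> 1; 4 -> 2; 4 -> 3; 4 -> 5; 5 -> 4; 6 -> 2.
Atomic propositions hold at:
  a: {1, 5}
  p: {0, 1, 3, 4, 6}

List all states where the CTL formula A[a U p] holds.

A[a U p]: least fixpoint, start Z0 = Sat(p) = {0, 1, 3, 4, 6}, add states in Sat(a) with every successor in Z. Z1 = {0, 1, 3, 4, 5, 6}; fixed.
Sat(A[a U p]) = {0, 1, 3, 4, 5, 6}

{0, 1, 3, 4, 5, 6}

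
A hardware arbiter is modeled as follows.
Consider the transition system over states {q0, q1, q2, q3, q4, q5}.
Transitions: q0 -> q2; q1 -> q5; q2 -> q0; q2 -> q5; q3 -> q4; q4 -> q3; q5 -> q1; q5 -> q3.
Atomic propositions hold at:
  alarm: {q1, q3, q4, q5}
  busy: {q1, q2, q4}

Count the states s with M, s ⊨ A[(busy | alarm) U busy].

5

Sat(busy | alarm) = {q1, q2, q3, q4, q5}
A[(busy | alarm) U busy]: least fixpoint, start Z0 = Sat(busy) = {q1, q2, q4}, add states in Sat(busy | alarm) with every successor in Z. Z1 = {q1, q2, q3, q4}; Z2 = {q1, q2, q3, q4, q5}; fixed.
Sat(A[(busy | alarm) U busy]) = {q1, q2, q3, q4, q5}
|Sat(A[(busy | alarm) U busy])| = |{q1, q2, q3, q4, q5}| = 5.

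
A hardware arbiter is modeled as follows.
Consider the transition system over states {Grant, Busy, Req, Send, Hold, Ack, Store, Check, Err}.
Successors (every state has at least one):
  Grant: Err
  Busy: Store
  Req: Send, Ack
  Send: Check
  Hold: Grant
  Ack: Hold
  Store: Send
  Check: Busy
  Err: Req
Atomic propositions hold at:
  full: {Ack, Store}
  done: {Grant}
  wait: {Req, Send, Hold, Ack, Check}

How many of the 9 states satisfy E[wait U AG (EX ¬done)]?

5

Sat(¬done) = {Busy, Req, Send, Hold, Ack, Store, Check, Err}
Sat(EX ¬done) = {s : some successor in {Busy, Req, Send, Hold, Ack, Store, Check, Err}} = {Grant, Busy, Req, Send, Ack, Store, Check, Err}
AG (EX ¬done): greatest fixpoint, start Z0 = {Grant, Busy, Req, Send, Ack, Store, Check, Err}, keep only states in Sat with every successor in Z. Z1 = {Grant, Busy, Req, Send, Store, Check, Err}; Z2 = {Grant, Busy, Send, Store, Check, Err}; Z3 = {Grant, Busy, Send, Store, Check}; Z4 = {Busy, Send, Store, Check}; fixed.
Sat(AG (EX ¬done)) = {Busy, Send, Store, Check}
E[wait U AG (EX ¬done)]: least fixpoint, start Z0 = Sat(AG (EX ¬done)) = {Busy, Send, Store, Check}, add states in Sat(wait) with some successor in Z. Z1 = {Busy, Req, Send, Store, Check}; fixed.
Sat(E[wait U AG (EX ¬done)]) = {Busy, Req, Send, Store, Check}
|Sat(E[wait U AG (EX ¬done)])| = |{Busy, Req, Send, Store, Check}| = 5.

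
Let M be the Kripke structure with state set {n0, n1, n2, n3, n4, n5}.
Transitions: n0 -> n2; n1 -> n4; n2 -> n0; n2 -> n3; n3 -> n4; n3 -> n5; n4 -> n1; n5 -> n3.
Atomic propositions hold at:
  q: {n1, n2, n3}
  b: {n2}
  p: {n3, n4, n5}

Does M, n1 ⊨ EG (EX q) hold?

Sat(EX q) = {s : some successor in {n1, n2, n3}} = {n0, n2, n4, n5}
EG (EX q): greatest fixpoint, start Z0 = {n0, n2, n4, n5}, keep only states in Sat with some successor in Z. Z1 = {n0, n2}; fixed.
Sat(EG (EX q)) = {n0, n2}
n1 ∉ Sat(EG (EX q)) = {n0, n2}, so the formula does not hold at n1.

No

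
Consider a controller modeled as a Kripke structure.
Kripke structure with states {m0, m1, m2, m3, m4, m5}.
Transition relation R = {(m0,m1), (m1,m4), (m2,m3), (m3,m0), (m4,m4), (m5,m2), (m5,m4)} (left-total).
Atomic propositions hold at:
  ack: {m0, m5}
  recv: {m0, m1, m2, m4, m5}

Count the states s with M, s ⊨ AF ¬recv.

Sat(¬recv) = {m3}
AF ¬recv: least fixpoint, start Z0 = {m3}, add states with every successor in Z. Z1 = {m2, m3}; fixed.
Sat(AF ¬recv) = {m2, m3}
|Sat(AF ¬recv)| = |{m2, m3}| = 2.

2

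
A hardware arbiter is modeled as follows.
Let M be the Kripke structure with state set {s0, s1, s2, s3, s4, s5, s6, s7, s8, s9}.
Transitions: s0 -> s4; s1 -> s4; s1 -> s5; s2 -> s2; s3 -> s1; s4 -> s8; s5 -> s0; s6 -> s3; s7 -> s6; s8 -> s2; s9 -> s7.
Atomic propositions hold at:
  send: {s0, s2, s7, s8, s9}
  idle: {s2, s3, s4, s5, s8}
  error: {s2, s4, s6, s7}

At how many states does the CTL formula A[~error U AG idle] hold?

Sat(~error) = {s0, s1, s3, s5, s8, s9}
AG idle: greatest fixpoint, start Z0 = {s2, s3, s4, s5, s8}, keep only states in Sat with every successor in Z. Z1 = {s2, s4, s8}; fixed.
Sat(AG idle) = {s2, s4, s8}
A[~error U AG idle]: least fixpoint, start Z0 = Sat(AG idle) = {s2, s4, s8}, add states in Sat(~error) with every successor in Z. Z1 = {s0, s2, s4, s8}; Z2 = {s0, s2, s4, s5, s8}; Z3 = {s0, s1, s2, s4, s5, s8}; Z4 = {s0, s1, s2, s3, s4, s5, s8}; fixed.
Sat(A[~error U AG idle]) = {s0, s1, s2, s3, s4, s5, s8}
|Sat(A[~error U AG idle])| = |{s0, s1, s2, s3, s4, s5, s8}| = 7.

7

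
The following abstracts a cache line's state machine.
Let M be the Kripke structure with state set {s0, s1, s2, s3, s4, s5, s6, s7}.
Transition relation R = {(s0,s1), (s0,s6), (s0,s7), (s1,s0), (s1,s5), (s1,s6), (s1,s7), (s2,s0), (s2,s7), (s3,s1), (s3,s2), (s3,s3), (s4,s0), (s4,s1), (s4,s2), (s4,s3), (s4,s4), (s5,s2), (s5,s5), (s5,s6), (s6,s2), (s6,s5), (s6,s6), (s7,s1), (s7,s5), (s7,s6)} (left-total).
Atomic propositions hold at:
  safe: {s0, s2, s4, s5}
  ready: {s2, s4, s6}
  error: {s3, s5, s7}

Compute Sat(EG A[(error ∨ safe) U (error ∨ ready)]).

{s2, s3, s4, s5, s6, s7}

Sat(error ∨ safe) = {s0, s2, s3, s4, s5, s7}
Sat(error ∨ ready) = {s2, s3, s4, s5, s6, s7}
A[(error ∨ safe) U (error ∨ ready)]: least fixpoint, start Z0 = Sat((error ∨ ready)) = {s2, s3, s4, s5, s6, s7}, add states in Sat(error ∨ safe) with every successor in Z. Already a fixed point.
Sat(A[(error ∨ safe) U (error ∨ ready)]) = {s2, s3, s4, s5, s6, s7}
EG A[(error ∨ safe) U (error ∨ ready)]: greatest fixpoint, start Z0 = {s2, s3, s4, s5, s6, s7}, keep only states in Sat with some successor in Z. Already a fixed point.
Sat(EG A[(error ∨ safe) U (error ∨ ready)]) = {s2, s3, s4, s5, s6, s7}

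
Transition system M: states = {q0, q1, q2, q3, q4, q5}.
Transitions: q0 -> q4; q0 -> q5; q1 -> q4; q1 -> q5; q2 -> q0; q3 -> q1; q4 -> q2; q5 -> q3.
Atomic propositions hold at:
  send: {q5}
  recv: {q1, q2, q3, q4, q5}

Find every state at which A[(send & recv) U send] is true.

{q5}

Sat(send & recv) = {q5}
A[(send & recv) U send]: least fixpoint, start Z0 = Sat(send) = {q5}, add states in Sat(send & recv) with every successor in Z. Already a fixed point.
Sat(A[(send & recv) U send]) = {q5}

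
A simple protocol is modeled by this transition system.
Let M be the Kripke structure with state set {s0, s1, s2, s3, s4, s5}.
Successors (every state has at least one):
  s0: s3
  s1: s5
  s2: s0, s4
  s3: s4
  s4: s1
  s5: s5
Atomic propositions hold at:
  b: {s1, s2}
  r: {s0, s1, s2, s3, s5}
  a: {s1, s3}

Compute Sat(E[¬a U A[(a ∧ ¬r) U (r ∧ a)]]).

Sat(¬a) = {s0, s2, s4, s5}
Sat(¬r) = {s4}
Sat(a ∧ ¬r) = ∅
Sat(r ∧ a) = {s1, s3}
A[(a ∧ ¬r) U (r ∧ a)]: least fixpoint, start Z0 = Sat((r ∧ a)) = {s1, s3}, add states in Sat(a ∧ ¬r) with every successor in Z. Already a fixed point.
Sat(A[(a ∧ ¬r) U (r ∧ a)]) = {s1, s3}
E[¬a U A[(a ∧ ¬r) U (r ∧ a)]]: least fixpoint, start Z0 = Sat(A[(a ∧ ¬r) U (r ∧ a)]) = {s1, s3}, add states in Sat(¬a) with some successor in Z. Z1 = {s0, s1, s3, s4}; Z2 = {s0, s1, s2, s3, s4}; fixed.
Sat(E[¬a U A[(a ∧ ¬r) U (r ∧ a)]]) = {s0, s1, s2, s3, s4}

{s0, s1, s2, s3, s4}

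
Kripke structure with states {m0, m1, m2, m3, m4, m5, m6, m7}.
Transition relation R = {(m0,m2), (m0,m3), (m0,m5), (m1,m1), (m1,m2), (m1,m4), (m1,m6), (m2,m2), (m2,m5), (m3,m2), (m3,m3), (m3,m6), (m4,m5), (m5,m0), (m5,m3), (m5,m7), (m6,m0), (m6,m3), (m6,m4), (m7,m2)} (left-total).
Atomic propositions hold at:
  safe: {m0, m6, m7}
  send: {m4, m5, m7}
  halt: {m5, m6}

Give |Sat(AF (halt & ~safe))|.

Sat(~safe) = {m1, m2, m3, m4, m5}
Sat(halt & ~safe) = {m5}
AF (halt & ~safe): least fixpoint, start Z0 = {m5}, add states with every successor in Z. Z1 = {m4, m5}; fixed.
Sat(AF (halt & ~safe)) = {m4, m5}
|Sat(AF (halt & ~safe))| = |{m4, m5}| = 2.

2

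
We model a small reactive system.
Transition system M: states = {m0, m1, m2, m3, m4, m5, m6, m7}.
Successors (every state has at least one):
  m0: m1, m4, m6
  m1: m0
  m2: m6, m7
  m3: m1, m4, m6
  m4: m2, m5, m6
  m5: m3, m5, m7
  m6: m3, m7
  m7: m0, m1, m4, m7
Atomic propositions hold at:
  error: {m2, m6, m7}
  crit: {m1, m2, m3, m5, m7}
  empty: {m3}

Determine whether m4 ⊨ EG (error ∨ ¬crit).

Sat(¬crit) = {m0, m4, m6}
Sat(error ∨ ¬crit) = {m0, m2, m4, m6, m7}
EG (error ∨ ¬crit): greatest fixpoint, start Z0 = {m0, m2, m4, m6, m7}, keep only states in Sat with some successor in Z. Already a fixed point.
Sat(EG (error ∨ ¬crit)) = {m0, m2, m4, m6, m7}
m4 ∈ Sat(EG (error ∨ ¬crit)) = {m0, m2, m4, m6, m7}, so the formula holds at m4.

Yes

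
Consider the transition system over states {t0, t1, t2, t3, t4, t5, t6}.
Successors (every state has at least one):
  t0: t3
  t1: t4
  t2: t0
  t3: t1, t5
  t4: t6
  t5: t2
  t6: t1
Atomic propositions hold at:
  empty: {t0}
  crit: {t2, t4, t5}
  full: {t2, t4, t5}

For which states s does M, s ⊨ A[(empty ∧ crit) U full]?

Sat(empty ∧ crit) = ∅
A[(empty ∧ crit) U full]: least fixpoint, start Z0 = Sat(full) = {t2, t4, t5}, add states in Sat(empty ∧ crit) with every successor in Z. Already a fixed point.
Sat(A[(empty ∧ crit) U full]) = {t2, t4, t5}

{t2, t4, t5}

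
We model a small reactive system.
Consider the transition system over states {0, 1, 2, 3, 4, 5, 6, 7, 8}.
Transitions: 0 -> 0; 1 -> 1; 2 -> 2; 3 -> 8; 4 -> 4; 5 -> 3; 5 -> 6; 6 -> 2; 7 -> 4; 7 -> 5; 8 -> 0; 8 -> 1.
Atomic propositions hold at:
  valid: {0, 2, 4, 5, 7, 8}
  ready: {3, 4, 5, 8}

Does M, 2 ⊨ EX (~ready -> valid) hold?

Sat(~ready) = {0, 1, 2, 6, 7}
Sat(~ready -> valid) = {0, 2, 3, 4, 5, 7, 8}
Sat(EX (~ready -> valid)) = {s : some successor in {0, 2, 3, 4, 5, 7, 8}} = {0, 2, 3, 4, 5, 6, 7, 8}
2 ∈ Sat(EX (~ready -> valid)) = {0, 2, 3, 4, 5, 6, 7, 8}, so the formula holds at 2.

Yes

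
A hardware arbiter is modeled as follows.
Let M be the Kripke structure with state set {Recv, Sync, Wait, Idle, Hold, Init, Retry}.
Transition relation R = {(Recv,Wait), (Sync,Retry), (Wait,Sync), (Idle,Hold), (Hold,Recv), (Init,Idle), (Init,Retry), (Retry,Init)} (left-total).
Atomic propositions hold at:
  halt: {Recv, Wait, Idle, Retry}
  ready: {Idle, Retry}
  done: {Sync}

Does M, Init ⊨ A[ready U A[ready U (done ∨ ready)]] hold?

Sat(done ∨ ready) = {Sync, Idle, Retry}
A[ready U (done ∨ ready)]: least fixpoint, start Z0 = Sat((done ∨ ready)) = {Sync, Idle, Retry}, add states in Sat(ready) with every successor in Z. Already a fixed point.
Sat(A[ready U (done ∨ ready)]) = {Sync, Idle, Retry}
A[ready U A[ready U (done ∨ ready)]]: least fixpoint, start Z0 = Sat(A[ready U (done ∨ ready)]) = {Sync, Idle, Retry}, add states in Sat(ready) with every successor in Z. Already a fixed point.
Sat(A[ready U A[ready U (done ∨ ready)]]) = {Sync, Idle, Retry}
Init ∉ Sat(A[ready U A[ready U (done ∨ ready)]]) = {Sync, Idle, Retry}, so the formula does not hold at Init.

No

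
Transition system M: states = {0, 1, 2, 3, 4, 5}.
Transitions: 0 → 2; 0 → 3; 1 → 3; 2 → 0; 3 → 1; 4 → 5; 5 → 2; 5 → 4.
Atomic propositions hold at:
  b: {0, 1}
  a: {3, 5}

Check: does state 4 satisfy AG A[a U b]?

A[a U b]: least fixpoint, start Z0 = Sat(b) = {0, 1}, add states in Sat(a) with every successor in Z. Z1 = {0, 1, 3}; fixed.
Sat(A[a U b]) = {0, 1, 3}
AG A[a U b]: greatest fixpoint, start Z0 = {0, 1, 3}, keep only states in Sat with every successor in Z. Z1 = {1, 3}; fixed.
Sat(AG A[a U b]) = {1, 3}
4 ∉ Sat(AG A[a U b]) = {1, 3}, so the formula does not hold at 4.

No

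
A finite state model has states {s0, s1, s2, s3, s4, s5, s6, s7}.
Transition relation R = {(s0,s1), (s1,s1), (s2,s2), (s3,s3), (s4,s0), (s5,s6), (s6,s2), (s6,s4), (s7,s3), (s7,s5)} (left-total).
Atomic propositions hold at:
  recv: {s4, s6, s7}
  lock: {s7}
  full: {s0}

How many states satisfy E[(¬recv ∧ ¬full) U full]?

Sat(¬recv) = {s0, s1, s2, s3, s5}
Sat(¬full) = {s1, s2, s3, s4, s5, s6, s7}
Sat(¬recv ∧ ¬full) = {s1, s2, s3, s5}
E[(¬recv ∧ ¬full) U full]: least fixpoint, start Z0 = Sat(full) = {s0}, add states in Sat(¬recv ∧ ¬full) with some successor in Z. Already a fixed point.
Sat(E[(¬recv ∧ ¬full) U full]) = {s0}
|Sat(E[(¬recv ∧ ¬full) U full])| = |{s0}| = 1.

1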